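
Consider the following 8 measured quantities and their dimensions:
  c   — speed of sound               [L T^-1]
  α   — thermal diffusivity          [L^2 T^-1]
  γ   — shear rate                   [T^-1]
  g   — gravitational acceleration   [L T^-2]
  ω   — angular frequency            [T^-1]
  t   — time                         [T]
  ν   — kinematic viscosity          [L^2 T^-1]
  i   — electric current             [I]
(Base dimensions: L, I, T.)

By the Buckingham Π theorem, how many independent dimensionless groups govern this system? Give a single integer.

Write exponents as rows L,I,T / cols c,α,γ,g,ω,t,ν,i:
  L: [ 1  2  0  1  0  0  2  0]
  I: [ 0  0  0  0  0  0  0  1]
  T: [-1 -1 -1 -2 -1  1 -1  0]
RREF → pivots at {c,α,i} ⇒ r = 3
n=8, r=3 ⇒ 5 dimensionless groups

5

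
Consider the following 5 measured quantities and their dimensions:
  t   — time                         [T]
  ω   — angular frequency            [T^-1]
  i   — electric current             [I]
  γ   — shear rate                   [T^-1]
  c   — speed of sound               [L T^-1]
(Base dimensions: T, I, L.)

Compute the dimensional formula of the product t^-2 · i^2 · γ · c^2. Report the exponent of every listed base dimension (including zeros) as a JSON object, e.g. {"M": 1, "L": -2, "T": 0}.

Write exponents as rows T,I,L / cols t,ω,i,γ,c:
  T: [ 1 -1  0 -1 -1]
  I: [ 0  0  1  0  0]
  L: [ 0  0  0  0  1]
  [T]: (-2)·1+(2)·0+(1)·-1+(2)·-1 = -5
  [I]: (-2)·0+(2)·1+(1)·0+(2)·0 = 2
  [L]: (-2)·0+(2)·0+(1)·0+(2)·1 = 2
⇒ T^-5 I^2 L^2

{"T": -5, "I": 2, "L": 2}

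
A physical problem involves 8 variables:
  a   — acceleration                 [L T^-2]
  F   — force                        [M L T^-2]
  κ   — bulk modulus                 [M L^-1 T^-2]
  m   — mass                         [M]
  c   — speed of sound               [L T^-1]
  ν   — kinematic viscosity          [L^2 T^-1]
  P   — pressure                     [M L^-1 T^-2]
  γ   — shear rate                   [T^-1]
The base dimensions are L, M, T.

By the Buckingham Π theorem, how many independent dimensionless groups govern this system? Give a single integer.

5

Dimensional matrix (L×M×T by a×F×κ×m×c×ν×P×γ):
  L: [ 1  1 -1  0  1  2 -1  0]
  M: [ 0  1  1  1  0  0  1  0]
  T: [-2 -2 -2  0 -1 -1 -2 -1]
Echelon form has 3 nonzero rows (pivots: a,F,κ)
Π count = n − r = 8 − 3 = 5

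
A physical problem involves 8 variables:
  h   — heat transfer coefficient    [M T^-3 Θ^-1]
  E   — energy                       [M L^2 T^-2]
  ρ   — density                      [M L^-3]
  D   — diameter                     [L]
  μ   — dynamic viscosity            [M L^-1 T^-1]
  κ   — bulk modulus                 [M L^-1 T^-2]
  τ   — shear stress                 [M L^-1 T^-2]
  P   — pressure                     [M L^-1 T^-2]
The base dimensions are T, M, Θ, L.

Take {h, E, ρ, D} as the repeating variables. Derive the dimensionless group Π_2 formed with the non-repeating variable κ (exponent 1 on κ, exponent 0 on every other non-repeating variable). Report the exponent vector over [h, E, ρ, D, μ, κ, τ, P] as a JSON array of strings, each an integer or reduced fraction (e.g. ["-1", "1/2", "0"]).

["0", "-1", "0", "3", "0", "1", "0", "0"]

Dimensional matrix (T×M×Θ×L by h×E×ρ×D×μ×κ×τ×P):
  T: [-3 -2  0  0 -1 -2 -2 -2]
  M: [ 1  1  1  0  1  1  1  1]
  Θ: [-1  0  0  0  0  0  0  0]
  L: [ 0  2 -3  1 -1 -1 -1 -1]
RREF → pivots at {h,E,ρ,D} ⇒ r = 4
Repeat: h,E,ρ,D; free: μ,κ,τ,P
RREF:
  r0: [   1    0    0    0    0    0    0    0]
  r1: [   0    1    0    0  1/2    1    1    1]
  r2: [   0    0    1    0  1/2    0    0    0]
  r3: [   0    0    0    1 -1/2   -3   -3   -3]
Fix exponent of κ at 1, μ at 0, τ at 0, P at 0; solve each RREF row for its pivot's exponent:
  r0: exp(h) + (0)·1 = 0 ⇒ exp(h) = 0
  r1: exp(E) + (1)·1 = 0 ⇒ exp(E) = -1
  r2: exp(ρ) + (0)·1 = 0 ⇒ exp(ρ) = 0
  r3: exp(D) + (-3)·1 = 0 ⇒ exp(D) = 3
Π_2 = E^-1 · D^3 · κ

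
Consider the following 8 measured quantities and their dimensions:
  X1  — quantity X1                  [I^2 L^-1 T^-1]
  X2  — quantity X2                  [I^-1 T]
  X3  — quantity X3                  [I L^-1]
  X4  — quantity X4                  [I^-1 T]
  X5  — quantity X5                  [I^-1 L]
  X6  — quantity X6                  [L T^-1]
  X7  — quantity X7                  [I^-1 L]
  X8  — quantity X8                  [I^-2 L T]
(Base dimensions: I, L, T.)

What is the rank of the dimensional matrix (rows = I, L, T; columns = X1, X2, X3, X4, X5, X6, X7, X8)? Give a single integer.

2

Dimensional matrix (I×L×T by X1×X2×X3×X4×X5×X6×X7×X8):
  I: [ 2 -1  1 -1 -1  0 -1 -2]
  L: [-1  0 -1  0  1  1  1  1]
  T: [-1  1  0  1  0 -1  0  1]
Echelon form has 2 nonzero rows (pivots: X1,X2)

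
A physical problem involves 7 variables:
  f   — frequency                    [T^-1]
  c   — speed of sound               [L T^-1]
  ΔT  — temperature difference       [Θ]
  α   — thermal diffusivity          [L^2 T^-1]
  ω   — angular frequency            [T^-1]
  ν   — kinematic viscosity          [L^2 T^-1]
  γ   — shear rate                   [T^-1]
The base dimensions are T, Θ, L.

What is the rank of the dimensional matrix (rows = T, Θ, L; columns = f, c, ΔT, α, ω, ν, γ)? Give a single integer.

3

Dimensional matrix (T×Θ×L by f×c×ΔT×α×ω×ν×γ):
  T: [-1 -1  0 -1 -1 -1 -1]
  Θ: [ 0  0  1  0  0  0  0]
  L: [ 0  1  0  2  0  2  0]
RREF → pivots at {f,c,ΔT} ⇒ r = 3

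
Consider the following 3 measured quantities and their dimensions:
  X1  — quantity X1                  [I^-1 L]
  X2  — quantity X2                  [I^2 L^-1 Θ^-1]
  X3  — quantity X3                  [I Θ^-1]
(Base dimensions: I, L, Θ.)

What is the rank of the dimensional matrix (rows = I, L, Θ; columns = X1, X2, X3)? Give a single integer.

Exponent matrix [I,L,Θ] × [X1,X2,X3]:
  I: [-1  2  1]
  L: [ 1 -1  0]
  Θ: [ 0 -1 -1]
Echelon form has 2 nonzero rows (pivots: X1,X2)

2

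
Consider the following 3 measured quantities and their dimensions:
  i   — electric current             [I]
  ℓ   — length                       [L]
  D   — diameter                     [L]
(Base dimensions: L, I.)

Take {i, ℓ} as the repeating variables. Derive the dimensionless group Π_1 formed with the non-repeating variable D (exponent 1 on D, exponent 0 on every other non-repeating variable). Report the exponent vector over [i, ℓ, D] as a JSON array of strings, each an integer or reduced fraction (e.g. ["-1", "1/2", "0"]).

Exponent matrix [L,I] × [i,ℓ,D]:
  L: [ 0  1  1]
  I: [ 1  0  0]
Echelon form has 2 nonzero rows (pivots: i,ℓ)
Repeat: i,ℓ; free: D
RREF:
  r0: [   1    0    0]
  r1: [   0    1    1]
Fix exponent of D at 1; solve each RREF row for its pivot's exponent:
  r0: exp(i) + (0)·1 = 0 ⇒ exp(i) = 0
  r1: exp(ℓ) + (1)·1 = 0 ⇒ exp(ℓ) = -1
Π_1 = ℓ^-1 · D

["0", "-1", "1"]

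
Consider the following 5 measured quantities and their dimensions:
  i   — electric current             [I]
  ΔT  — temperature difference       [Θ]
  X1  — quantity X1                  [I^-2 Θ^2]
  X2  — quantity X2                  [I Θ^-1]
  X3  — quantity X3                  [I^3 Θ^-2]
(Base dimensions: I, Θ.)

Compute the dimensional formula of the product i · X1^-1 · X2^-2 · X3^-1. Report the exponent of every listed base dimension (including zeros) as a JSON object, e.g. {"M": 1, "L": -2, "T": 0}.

{"I": -2, "Θ": 2}

Dimensional matrix (I×Θ by i×ΔT×X1×X2×X3):
  I: [ 1  0 -2  1  3]
  Θ: [ 0  1  2 -1 -2]
  [I]: (1)·1+(-1)·-2+(-2)·1+(-1)·3 = -2
  [Θ]: (1)·0+(-1)·2+(-2)·-1+(-1)·-2 = 2
⇒ I^-2 Θ^2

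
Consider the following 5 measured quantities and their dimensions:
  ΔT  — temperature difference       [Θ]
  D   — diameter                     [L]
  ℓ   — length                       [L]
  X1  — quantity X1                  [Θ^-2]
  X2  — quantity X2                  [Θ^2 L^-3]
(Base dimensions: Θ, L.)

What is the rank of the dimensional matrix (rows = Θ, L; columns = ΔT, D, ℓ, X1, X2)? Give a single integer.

Dimensional matrix (Θ×L by ΔT×D×ℓ×X1×X2):
  Θ: [ 1  0  0 -2  2]
  L: [ 0  1  1  0 -3]
Row reduction gives pivot columns ΔT,D; rank = 2

2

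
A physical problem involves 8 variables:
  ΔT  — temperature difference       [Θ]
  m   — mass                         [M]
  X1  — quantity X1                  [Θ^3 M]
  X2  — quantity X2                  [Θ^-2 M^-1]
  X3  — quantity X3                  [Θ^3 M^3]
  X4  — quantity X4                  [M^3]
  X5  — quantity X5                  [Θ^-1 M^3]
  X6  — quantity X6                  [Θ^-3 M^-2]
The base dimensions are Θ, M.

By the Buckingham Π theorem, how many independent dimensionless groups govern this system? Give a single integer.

Dimensional matrix (Θ×M by ΔT×m×X1×X2×X3×X4×X5×X6):
  Θ: [ 1  0  3 -2  3  0 -1 -3]
  M: [ 0  1  1 -1  3  3  3 -2]
Row reduction gives pivot columns ΔT,m; rank = 2
8 vars − rank 2 = 6 Π groups

6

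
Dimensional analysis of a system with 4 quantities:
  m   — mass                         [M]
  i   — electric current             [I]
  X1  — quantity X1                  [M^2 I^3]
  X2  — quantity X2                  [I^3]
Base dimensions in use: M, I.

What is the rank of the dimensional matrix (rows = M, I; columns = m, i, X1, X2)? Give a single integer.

2

Dimensional matrix (M×I by m×i×X1×X2):
  M: [ 1  0  2  0]
  I: [ 0  1  3  3]
RREF → pivots at {m,i} ⇒ r = 2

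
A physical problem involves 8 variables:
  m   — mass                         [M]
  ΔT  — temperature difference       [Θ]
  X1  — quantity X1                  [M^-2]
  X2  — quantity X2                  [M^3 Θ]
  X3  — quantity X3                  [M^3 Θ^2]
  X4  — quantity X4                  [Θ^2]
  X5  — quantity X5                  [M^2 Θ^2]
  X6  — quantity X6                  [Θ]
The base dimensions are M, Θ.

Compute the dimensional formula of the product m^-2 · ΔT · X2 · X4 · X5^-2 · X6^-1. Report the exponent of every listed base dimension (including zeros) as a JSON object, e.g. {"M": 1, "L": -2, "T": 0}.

{"M": -3, "Θ": -1}

Dimensional matrix (M×Θ by m×ΔT×X1×X2×X3×X4×X5×X6):
  M: [ 1  0 -2  3  3  0  2  0]
  Θ: [ 0  1  0  1  2  2  2  1]
  [M]: (-2)·1+(1)·0+(1)·3+(1)·0+(-2)·2+(-1)·0 = -3
  [Θ]: (-2)·0+(1)·1+(1)·1+(1)·2+(-2)·2+(-1)·1 = -1
⇒ M^-3 Θ^-1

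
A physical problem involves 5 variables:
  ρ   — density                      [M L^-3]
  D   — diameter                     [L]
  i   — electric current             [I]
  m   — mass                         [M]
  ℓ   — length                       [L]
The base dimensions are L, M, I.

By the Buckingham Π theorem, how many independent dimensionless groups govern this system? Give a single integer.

2

Write exponents as rows L,M,I / cols ρ,D,i,m,ℓ:
  L: [-3  1  0  0  1]
  M: [ 1  0  0  1  0]
  I: [ 0  0  1  0  0]
RREF → pivots at {ρ,D,i} ⇒ r = 3
5 vars − rank 3 = 2 Π groups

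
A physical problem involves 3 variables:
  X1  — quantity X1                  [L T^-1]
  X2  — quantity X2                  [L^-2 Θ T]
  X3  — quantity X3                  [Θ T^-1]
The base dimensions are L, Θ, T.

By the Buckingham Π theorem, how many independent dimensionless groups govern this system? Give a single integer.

1

Write exponents as rows L,Θ,T / cols X1,X2,X3:
  L: [ 1 -2  0]
  Θ: [ 0  1  1]
  T: [-1  1 -1]
Echelon form has 2 nonzero rows (pivots: X1,X2)
n=3, r=2 ⇒ 1 dimensionless group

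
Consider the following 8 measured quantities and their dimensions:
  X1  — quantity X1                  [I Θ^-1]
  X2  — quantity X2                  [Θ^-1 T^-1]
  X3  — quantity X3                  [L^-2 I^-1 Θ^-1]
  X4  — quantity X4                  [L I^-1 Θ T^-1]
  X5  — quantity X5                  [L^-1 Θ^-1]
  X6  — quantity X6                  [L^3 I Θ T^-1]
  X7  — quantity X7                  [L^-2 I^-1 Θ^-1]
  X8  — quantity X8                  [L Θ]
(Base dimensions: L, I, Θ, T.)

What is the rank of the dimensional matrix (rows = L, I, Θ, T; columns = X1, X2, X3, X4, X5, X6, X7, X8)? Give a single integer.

Write exponents as rows L,I,Θ,T / cols X1,X2,X3,X4,X5,X6,X7,X8:
  L: [ 0  0 -2  1 -1  3 -2  1]
  I: [ 1  0 -1 -1  0  1 -1  0]
  Θ: [-1 -1 -1  1 -1  1 -1  1]
  T: [ 0 -1  0 -1  0 -1  0  0]
Row reduction gives pivot columns X1,X2,X3; rank = 3

3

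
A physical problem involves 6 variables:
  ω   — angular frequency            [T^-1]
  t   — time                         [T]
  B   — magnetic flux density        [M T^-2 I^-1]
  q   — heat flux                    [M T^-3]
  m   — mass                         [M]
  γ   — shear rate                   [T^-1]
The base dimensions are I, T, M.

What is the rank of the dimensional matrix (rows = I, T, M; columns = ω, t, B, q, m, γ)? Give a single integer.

3

Exponent matrix [I,T,M] × [ω,t,B,q,m,γ]:
  I: [ 0  0 -1  0  0  0]
  T: [-1  1 -2 -3  0 -1]
  M: [ 0  0  1  1  1  0]
Row reduction gives pivot columns ω,B,q; rank = 3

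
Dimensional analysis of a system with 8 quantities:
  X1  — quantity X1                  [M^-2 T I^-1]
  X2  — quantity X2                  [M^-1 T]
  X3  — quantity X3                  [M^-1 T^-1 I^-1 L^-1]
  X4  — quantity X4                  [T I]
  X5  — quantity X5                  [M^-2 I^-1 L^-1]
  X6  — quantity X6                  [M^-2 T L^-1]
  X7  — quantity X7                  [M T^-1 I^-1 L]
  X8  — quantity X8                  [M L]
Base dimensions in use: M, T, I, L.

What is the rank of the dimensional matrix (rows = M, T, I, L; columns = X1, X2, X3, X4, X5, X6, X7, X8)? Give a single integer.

3

Dimensional matrix (M×T×I×L by X1×X2×X3×X4×X5×X6×X7×X8):
  M: [-2 -1 -1  0 -2 -2  1  1]
  T: [ 1  1 -1  1  0  1 -1  0]
  I: [-1  0 -1  1 -1  0 -1  0]
  L: [ 0  0 -1  0 -1 -1  1  1]
Row reduction gives pivot columns X1,X2,X3; rank = 3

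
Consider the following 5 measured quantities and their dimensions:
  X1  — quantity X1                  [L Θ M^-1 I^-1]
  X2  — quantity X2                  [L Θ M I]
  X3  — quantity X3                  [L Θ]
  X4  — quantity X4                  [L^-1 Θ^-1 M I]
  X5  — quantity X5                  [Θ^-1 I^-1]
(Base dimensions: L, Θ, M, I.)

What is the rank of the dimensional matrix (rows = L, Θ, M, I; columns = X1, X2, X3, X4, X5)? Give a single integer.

3

Dimensional matrix (L×Θ×M×I by X1×X2×X3×X4×X5):
  L: [ 1  1  1 -1  0]
  Θ: [ 1  1  1 -1 -1]
  M: [-1  1  0  1  0]
  I: [-1  1  0  1 -1]
Echelon form has 3 nonzero rows (pivots: X1,X2,X5)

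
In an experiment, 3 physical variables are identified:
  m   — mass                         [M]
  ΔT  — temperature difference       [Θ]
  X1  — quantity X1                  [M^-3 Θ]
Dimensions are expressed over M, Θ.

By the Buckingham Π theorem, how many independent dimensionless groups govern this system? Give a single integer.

1

Exponent matrix [M,Θ] × [m,ΔT,X1]:
  M: [ 1  0 -3]
  Θ: [ 0  1  1]
Echelon form has 2 nonzero rows (pivots: m,ΔT)
n=3, r=2 ⇒ 1 dimensionless group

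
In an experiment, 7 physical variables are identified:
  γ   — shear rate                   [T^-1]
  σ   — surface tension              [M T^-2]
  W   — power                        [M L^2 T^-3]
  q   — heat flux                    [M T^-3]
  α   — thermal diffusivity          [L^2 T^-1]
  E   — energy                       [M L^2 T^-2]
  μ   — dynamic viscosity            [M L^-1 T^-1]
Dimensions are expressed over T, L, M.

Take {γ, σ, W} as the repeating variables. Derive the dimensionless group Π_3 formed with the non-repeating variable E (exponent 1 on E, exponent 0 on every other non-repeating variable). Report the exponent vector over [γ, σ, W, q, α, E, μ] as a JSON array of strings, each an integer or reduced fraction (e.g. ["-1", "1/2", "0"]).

["1", "0", "-1", "0", "0", "1", "0"]

Dimensional matrix (T×L×M by γ×σ×W×q×α×E×μ):
  T: [-1 -2 -3 -3 -1 -2 -1]
  L: [ 0  0  2  0  2  2 -1]
  M: [ 0  1  1  1  0  1  1]
RREF → pivots at {γ,σ,W} ⇒ r = 3
Pivot set = {γ,σ,W}, free = {q,α,E,μ}
RREF:
  r0: [   1    0    0    1    0   -1 -1/2]
  r1: [   0    1    0    1   -1    0  3/2]
  r2: [   0    0    1    0    1    1 -1/2]
Fix exponent of E at 1, q at 0, α at 0, μ at 0; solve each RREF row for its pivot's exponent:
  r0: exp(γ) + (-1)·1 = 0 ⇒ exp(γ) = 1
  r1: exp(σ) + (0)·1 = 0 ⇒ exp(σ) = 0
  r2: exp(W) + (1)·1 = 0 ⇒ exp(W) = -1
Π_3 = γ · W^-1 · E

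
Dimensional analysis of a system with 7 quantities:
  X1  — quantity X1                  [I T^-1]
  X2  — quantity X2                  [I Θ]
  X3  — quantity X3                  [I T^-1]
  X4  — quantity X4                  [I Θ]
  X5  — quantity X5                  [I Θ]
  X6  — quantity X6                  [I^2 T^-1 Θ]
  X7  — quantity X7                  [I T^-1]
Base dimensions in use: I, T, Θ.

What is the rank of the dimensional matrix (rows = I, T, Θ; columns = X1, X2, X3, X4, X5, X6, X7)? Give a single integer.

Exponent matrix [I,T,Θ] × [X1,X2,X3,X4,X5,X6,X7]:
  I: [ 1  1  1  1  1  2  1]
  T: [-1  0 -1  0  0 -1 -1]
  Θ: [ 0  1  0  1  1  1  0]
Row reduction gives pivot columns X1,X2; rank = 2

2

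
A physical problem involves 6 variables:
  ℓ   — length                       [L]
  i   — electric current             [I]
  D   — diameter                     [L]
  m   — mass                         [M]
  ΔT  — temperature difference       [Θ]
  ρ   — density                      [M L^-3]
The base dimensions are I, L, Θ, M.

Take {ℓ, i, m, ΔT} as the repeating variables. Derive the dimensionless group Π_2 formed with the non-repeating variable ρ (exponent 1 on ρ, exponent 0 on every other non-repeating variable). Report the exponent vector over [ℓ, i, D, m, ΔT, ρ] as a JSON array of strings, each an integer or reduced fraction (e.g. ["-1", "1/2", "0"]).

["3", "0", "0", "-1", "0", "1"]

Dimensional matrix (I×L×Θ×M by ℓ×i×D×m×ΔT×ρ):
  I: [ 0  1  0  0  0  0]
  L: [ 1  0  1  0  0 -3]
  Θ: [ 0  0  0  0  1  0]
  M: [ 0  0  0  1  0  1]
Row reduction gives pivot columns ℓ,i,m,ΔT; rank = 4
Repeat: ℓ,i,m,ΔT; free: D,ρ
RREF:
  r0: [   1    0    1    0    0   -3]
  r1: [   0    1    0    0    0    0]
  r2: [   0    0    0    1    0    1]
  r3: [   0    0    0    0    1    0]
Fix exponent of ρ at 1, D at 0; solve each RREF row for its pivot's exponent:
  r0: exp(ℓ) + (-3)·1 = 0 ⇒ exp(ℓ) = 3
  r1: exp(i) + (0)·1 = 0 ⇒ exp(i) = 0
  r2: exp(m) + (1)·1 = 0 ⇒ exp(m) = -1
  r3: exp(ΔT) + (0)·1 = 0 ⇒ exp(ΔT) = 0
Π_2 = ℓ^3 · m^-1 · ρ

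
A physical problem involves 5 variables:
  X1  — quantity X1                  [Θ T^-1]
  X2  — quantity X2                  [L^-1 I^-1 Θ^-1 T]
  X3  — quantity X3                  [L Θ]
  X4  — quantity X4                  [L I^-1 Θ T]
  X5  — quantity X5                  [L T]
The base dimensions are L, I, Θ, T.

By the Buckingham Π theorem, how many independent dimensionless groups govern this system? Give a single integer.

2

Exponent matrix [L,I,Θ,T] × [X1,X2,X3,X4,X5]:
  L: [ 0 -1  1  1  1]
  I: [ 0 -1  0 -1  0]
  Θ: [ 1 -1  1  1  0]
  T: [-1  1  0  1  1]
Row reduction gives pivot columns X1,X2,X3; rank = 3
Π count = n − r = 5 − 3 = 2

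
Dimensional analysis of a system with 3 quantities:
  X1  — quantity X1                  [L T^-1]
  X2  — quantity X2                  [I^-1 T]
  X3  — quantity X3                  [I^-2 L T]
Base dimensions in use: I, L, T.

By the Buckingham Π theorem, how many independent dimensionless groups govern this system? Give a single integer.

1

Write exponents as rows I,L,T / cols X1,X2,X3:
  I: [ 0 -1 -2]
  L: [ 1  0  1]
  T: [-1  1  1]
Echelon form has 2 nonzero rows (pivots: X1,X2)
Π count = n − r = 3 − 2 = 1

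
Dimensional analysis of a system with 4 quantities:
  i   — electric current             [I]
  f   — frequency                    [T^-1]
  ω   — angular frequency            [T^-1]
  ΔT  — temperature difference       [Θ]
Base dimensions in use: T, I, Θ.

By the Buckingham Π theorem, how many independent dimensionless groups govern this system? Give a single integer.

Write exponents as rows T,I,Θ / cols i,f,ω,ΔT:
  T: [ 0 -1 -1  0]
  I: [ 1  0  0  0]
  Θ: [ 0  0  0  1]
Row reduction gives pivot columns i,f,ΔT; rank = 3
n=4, r=3 ⇒ 1 dimensionless group

1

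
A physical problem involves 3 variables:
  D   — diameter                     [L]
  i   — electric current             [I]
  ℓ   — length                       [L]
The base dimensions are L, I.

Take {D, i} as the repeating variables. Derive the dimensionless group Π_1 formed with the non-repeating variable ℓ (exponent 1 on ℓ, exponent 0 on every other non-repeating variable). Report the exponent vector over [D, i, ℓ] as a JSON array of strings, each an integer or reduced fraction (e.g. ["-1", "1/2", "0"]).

Exponent matrix [L,I] × [D,i,ℓ]:
  L: [ 1  0  1]
  I: [ 0  1  0]
Echelon form has 2 nonzero rows (pivots: D,i)
Repeat: D,i; free: ℓ
RREF:
  r0: [   1    0    1]
  r1: [   0    1    0]
Fix exponent of ℓ at 1; solve each RREF row for its pivot's exponent:
  r0: exp(D) + (1)·1 = 0 ⇒ exp(D) = -1
  r1: exp(i) + (0)·1 = 0 ⇒ exp(i) = 0
Π_1 = D^-1 · ℓ

["-1", "0", "1"]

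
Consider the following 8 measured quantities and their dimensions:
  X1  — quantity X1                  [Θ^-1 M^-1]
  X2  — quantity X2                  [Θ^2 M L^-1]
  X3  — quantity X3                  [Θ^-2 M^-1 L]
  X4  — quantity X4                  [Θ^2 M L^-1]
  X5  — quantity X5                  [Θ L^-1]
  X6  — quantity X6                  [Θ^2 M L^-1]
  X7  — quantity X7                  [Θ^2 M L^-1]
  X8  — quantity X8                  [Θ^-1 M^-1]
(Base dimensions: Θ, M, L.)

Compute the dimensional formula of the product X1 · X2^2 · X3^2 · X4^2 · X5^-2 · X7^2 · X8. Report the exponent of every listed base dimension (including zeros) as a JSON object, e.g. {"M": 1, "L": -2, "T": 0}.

Write exponents as rows Θ,M,L / cols X1,X2,X3,X4,X5,X6,X7,X8:
  Θ: [-1  2 -2  2  1  2  2 -1]
  M: [-1  1 -1  1  0  1  1 -1]
  L: [ 0 -1  1 -1 -1 -1 -1  0]
  [Θ]: (1)·-1+(2)·2+(2)·-2+(2)·2+(-2)·1+(2)·2+(1)·-1 = 4
  [M]: (1)·-1+(2)·1+(2)·-1+(2)·1+(-2)·0+(2)·1+(1)·-1 = 2
  [L]: (1)·0+(2)·-1+(2)·1+(2)·-1+(-2)·-1+(2)·-1+(1)·0 = -2
⇒ Θ^4 M^2 L^-2

{"Θ": 4, "M": 2, "L": -2}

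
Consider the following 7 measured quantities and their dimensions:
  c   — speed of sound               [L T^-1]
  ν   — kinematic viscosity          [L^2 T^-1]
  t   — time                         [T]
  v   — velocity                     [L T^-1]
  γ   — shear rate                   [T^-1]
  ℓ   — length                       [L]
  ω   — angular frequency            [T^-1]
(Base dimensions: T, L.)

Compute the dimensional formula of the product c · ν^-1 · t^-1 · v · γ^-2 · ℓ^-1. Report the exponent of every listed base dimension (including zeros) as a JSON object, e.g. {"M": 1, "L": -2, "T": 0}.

{"T": 0, "L": -1}

Exponent matrix [T,L] × [c,ν,t,v,γ,ℓ,ω]:
  T: [-1 -1  1 -1 -1  0 -1]
  L: [ 1  2  0  1  0  1  0]
  [T]: (1)·-1+(-1)·-1+(-1)·1+(1)·-1+(-2)·-1+(-1)·0 = 0
  [L]: (1)·1+(-1)·2+(-1)·0+(1)·1+(-2)·0+(-1)·1 = -1
⇒ L^-1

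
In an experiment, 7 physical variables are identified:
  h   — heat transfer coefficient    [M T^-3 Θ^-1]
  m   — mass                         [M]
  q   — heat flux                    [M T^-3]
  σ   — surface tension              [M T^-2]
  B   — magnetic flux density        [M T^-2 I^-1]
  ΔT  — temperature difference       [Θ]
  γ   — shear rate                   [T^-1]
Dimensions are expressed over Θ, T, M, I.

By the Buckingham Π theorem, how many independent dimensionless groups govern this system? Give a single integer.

3

Write exponents as rows Θ,T,M,I / cols h,m,q,σ,B,ΔT,γ:
  Θ: [-1  0  0  0  0  1  0]
  T: [-3  0 -3 -2 -2  0 -1]
  M: [ 1  1  1  1  1  0  0]
  I: [ 0  0  0  0 -1  0  0]
Echelon form has 4 nonzero rows (pivots: h,m,q,B)
7 vars − rank 4 = 3 Π groups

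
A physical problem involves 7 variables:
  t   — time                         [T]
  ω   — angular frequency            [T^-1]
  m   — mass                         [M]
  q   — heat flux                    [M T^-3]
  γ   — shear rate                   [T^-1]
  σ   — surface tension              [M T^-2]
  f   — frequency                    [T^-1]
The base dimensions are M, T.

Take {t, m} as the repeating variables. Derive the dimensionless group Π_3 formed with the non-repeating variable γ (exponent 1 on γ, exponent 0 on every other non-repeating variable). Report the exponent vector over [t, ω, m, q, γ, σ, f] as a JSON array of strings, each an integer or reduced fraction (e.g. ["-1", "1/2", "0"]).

Write exponents as rows M,T / cols t,ω,m,q,γ,σ,f:
  M: [ 0  0  1  1  0  1  0]
  T: [ 1 -1  0 -3 -1 -2 -1]
Echelon form has 2 nonzero rows (pivots: t,m)
Pivot set = {t,m}, free = {ω,q,γ,σ,f}
RREF:
  r0: [   1   -1    0   -3   -1   -2   -1]
  r1: [   0    0    1    1    0    1    0]
Fix exponent of γ at 1, ω at 0, q at 0, σ at 0, f at 0; solve each RREF row for its pivot's exponent:
  r0: exp(t) + (-1)·1 = 0 ⇒ exp(t) = 1
  r1: exp(m) + (0)·1 = 0 ⇒ exp(m) = 0
Π_3 = t · γ

["1", "0", "0", "0", "1", "0", "0"]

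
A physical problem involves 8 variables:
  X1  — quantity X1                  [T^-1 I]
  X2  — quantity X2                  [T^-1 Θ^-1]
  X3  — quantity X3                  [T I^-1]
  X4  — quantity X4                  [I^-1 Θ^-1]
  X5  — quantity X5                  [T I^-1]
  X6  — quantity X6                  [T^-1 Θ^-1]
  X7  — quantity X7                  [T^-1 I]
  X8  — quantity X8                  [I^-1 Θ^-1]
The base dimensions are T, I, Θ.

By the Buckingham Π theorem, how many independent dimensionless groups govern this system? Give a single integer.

6

Write exponents as rows T,I,Θ / cols X1,X2,X3,X4,X5,X6,X7,X8:
  T: [-1 -1  1  0  1 -1 -1  0]
  I: [ 1  0 -1 -1 -1  0  1 -1]
  Θ: [ 0 -1  0 -1  0 -1  0 -1]
RREF → pivots at {X1,X2} ⇒ r = 2
n=8, r=2 ⇒ 6 dimensionless groups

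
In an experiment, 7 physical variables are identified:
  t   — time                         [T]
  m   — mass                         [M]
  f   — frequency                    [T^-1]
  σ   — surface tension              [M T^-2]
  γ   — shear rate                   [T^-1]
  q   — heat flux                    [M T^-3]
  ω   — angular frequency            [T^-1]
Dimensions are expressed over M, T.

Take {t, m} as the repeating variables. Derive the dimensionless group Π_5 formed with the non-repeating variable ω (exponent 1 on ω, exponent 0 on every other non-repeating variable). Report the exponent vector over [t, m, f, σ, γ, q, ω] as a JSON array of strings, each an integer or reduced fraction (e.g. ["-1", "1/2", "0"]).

["1", "0", "0", "0", "0", "0", "1"]

Exponent matrix [M,T] × [t,m,f,σ,γ,q,ω]:
  M: [ 0  1  0  1  0  1  0]
  T: [ 1  0 -1 -2 -1 -3 -1]
RREF → pivots at {t,m} ⇒ r = 2
Repeat: t,m; free: f,σ,γ,q,ω
RREF:
  r0: [   1    0   -1   -2   -1   -3   -1]
  r1: [   0    1    0    1    0    1    0]
Fix exponent of ω at 1, f at 0, σ at 0, γ at 0, q at 0; solve each RREF row for its pivot's exponent:
  r0: exp(t) + (-1)·1 = 0 ⇒ exp(t) = 1
  r1: exp(m) + (0)·1 = 0 ⇒ exp(m) = 0
Π_5 = t · ω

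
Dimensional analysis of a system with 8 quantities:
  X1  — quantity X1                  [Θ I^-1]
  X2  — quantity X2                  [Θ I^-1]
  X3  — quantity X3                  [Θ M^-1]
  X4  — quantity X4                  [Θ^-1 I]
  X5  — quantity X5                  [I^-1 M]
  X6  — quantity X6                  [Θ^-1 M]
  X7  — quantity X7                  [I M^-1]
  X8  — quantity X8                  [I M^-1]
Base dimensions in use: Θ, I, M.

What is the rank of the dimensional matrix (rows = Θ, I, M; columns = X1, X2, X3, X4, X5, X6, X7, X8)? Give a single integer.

2

Dimensional matrix (Θ×I×M by X1×X2×X3×X4×X5×X6×X7×X8):
  Θ: [ 1  1  1 -1  0 -1  0  0]
  I: [-1 -1  0  1 -1  0  1  1]
  M: [ 0  0 -1  0  1  1 -1 -1]
Row reduction gives pivot columns X1,X3; rank = 2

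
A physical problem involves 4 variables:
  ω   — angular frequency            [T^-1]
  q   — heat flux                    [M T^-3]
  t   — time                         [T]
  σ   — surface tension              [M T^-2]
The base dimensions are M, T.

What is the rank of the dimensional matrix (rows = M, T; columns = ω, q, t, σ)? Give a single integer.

Write exponents as rows M,T / cols ω,q,t,σ:
  M: [ 0  1  0  1]
  T: [-1 -3  1 -2]
RREF → pivots at {ω,q} ⇒ r = 2

2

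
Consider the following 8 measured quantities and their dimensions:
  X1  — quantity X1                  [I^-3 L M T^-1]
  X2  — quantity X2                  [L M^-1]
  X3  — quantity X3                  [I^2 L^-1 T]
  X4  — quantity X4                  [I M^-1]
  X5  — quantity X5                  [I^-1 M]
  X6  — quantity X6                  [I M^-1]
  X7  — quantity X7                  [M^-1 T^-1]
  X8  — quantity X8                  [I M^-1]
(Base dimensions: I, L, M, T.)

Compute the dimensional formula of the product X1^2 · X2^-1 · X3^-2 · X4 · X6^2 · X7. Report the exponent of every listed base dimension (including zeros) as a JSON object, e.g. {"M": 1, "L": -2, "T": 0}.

{"I": -7, "L": 3, "M": -1, "T": -5}

Exponent matrix [I,L,M,T] × [X1,X2,X3,X4,X5,X6,X7,X8]:
  I: [-3  0  2  1 -1  1  0  1]
  L: [ 1  1 -1  0  0  0  0  0]
  M: [ 1 -1  0 -1  1 -1 -1 -1]
  T: [-1  0  1  0  0  0 -1  0]
  [I]: (2)·-3+(-1)·0+(-2)·2+(1)·1+(2)·1+(1)·0 = -7
  [L]: (2)·1+(-1)·1+(-2)·-1+(1)·0+(2)·0+(1)·0 = 3
  [M]: (2)·1+(-1)·-1+(-2)·0+(1)·-1+(2)·-1+(1)·-1 = -1
  [T]: (2)·-1+(-1)·0+(-2)·1+(1)·0+(2)·0+(1)·-1 = -5
⇒ I^-7 L^3 M^-1 T^-5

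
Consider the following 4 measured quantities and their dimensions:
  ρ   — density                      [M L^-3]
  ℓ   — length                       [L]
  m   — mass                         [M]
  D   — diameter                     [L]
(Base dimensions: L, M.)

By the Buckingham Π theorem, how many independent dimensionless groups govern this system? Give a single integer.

2

Write exponents as rows L,M / cols ρ,ℓ,m,D:
  L: [-3  1  0  1]
  M: [ 1  0  1  0]
Row reduction gives pivot columns ρ,ℓ; rank = 2
n=4, r=2 ⇒ 2 dimensionless groups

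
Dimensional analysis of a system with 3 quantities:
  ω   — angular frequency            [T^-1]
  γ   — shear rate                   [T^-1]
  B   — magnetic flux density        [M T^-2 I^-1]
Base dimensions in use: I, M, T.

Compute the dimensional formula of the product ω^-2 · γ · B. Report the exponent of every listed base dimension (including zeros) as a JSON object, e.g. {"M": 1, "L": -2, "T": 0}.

{"I": -1, "M": 1, "T": -1}

Write exponents as rows I,M,T / cols ω,γ,B:
  I: [ 0  0 -1]
  M: [ 0  0  1]
  T: [-1 -1 -2]
  [I]: (-2)·0+(1)·0+(1)·-1 = -1
  [M]: (-2)·0+(1)·0+(1)·1 = 1
  [T]: (-2)·-1+(1)·-1+(1)·-2 = -1
⇒ I^-1 M T^-1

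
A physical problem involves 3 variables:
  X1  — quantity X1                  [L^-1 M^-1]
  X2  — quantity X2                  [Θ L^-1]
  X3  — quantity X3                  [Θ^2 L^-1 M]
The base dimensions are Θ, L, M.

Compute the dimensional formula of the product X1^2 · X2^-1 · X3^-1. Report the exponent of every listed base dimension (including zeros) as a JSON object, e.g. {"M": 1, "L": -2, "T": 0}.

Write exponents as rows Θ,L,M / cols X1,X2,X3:
  Θ: [ 0  1  2]
  L: [-1 -1 -1]
  M: [-1  0  1]
  [Θ]: (2)·0+(-1)·1+(-1)·2 = -3
  [L]: (2)·-1+(-1)·-1+(-1)·-1 = 0
  [M]: (2)·-1+(-1)·0+(-1)·1 = -3
⇒ Θ^-3 M^-3

{"Θ": -3, "L": 0, "M": -3}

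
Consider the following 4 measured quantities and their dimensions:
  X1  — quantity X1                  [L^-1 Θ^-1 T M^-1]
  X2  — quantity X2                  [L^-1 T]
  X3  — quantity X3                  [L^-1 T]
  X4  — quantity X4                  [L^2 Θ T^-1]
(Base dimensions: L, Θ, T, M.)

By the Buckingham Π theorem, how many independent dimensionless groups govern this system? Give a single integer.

1

Dimensional matrix (L×Θ×T×M by X1×X2×X3×X4):
  L: [-1 -1 -1  2]
  Θ: [-1  0  0  1]
  T: [ 1  1  1 -1]
  M: [-1  0  0  0]
Echelon form has 3 nonzero rows (pivots: X1,X2,X4)
Π count = n − r = 4 − 3 = 1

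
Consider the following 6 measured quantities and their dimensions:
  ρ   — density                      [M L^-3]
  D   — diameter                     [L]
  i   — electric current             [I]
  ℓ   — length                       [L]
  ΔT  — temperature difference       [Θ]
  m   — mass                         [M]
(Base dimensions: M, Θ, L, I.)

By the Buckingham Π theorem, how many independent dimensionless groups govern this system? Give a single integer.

2

Exponent matrix [M,Θ,L,I] × [ρ,D,i,ℓ,ΔT,m]:
  M: [ 1  0  0  0  0  1]
  Θ: [ 0  0  0  0  1  0]
  L: [-3  1  0  1  0  0]
  I: [ 0  0  1  0  0  0]
Row reduction gives pivot columns ρ,D,i,ΔT; rank = 4
Π count = n − r = 6 − 4 = 2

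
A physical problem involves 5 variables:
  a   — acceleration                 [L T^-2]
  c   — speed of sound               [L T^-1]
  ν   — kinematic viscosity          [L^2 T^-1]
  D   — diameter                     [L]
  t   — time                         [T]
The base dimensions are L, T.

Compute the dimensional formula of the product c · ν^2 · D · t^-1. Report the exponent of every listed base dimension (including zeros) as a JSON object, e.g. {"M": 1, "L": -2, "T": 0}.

Dimensional matrix (L×T by a×c×ν×D×t):
  L: [ 1  1  2  1  0]
  T: [-2 -1 -1  0  1]
  [L]: (1)·1+(2)·2+(1)·1+(-1)·0 = 6
  [T]: (1)·-1+(2)·-1+(1)·0+(-1)·1 = -4
⇒ L^6 T^-4

{"L": 6, "T": -4}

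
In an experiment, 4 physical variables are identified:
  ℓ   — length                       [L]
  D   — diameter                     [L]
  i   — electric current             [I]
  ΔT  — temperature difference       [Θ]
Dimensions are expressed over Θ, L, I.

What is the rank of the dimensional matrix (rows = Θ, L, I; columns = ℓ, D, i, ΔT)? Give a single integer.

Write exponents as rows Θ,L,I / cols ℓ,D,i,ΔT:
  Θ: [ 0  0  0  1]
  L: [ 1  1  0  0]
  I: [ 0  0  1  0]
Echelon form has 3 nonzero rows (pivots: ℓ,i,ΔT)

3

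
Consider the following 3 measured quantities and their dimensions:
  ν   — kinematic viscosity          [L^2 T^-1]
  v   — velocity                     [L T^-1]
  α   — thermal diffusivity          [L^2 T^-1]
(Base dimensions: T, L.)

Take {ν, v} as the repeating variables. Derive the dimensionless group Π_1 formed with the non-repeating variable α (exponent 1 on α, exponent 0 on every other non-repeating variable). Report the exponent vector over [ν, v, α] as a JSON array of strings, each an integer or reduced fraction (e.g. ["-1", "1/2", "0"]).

["-1", "0", "1"]

Exponent matrix [T,L] × [ν,v,α]:
  T: [-1 -1 -1]
  L: [ 2  1  2]
Row reduction gives pivot columns ν,v; rank = 2
Pivot set = {ν,v}, free = {α}
RREF:
  r0: [   1    0    1]
  r1: [   0    1    0]
Fix exponent of α at 1; solve each RREF row for its pivot's exponent:
  r0: exp(ν) + (1)·1 = 0 ⇒ exp(ν) = -1
  r1: exp(v) + (0)·1 = 0 ⇒ exp(v) = 0
Π_1 = ν^-1 · α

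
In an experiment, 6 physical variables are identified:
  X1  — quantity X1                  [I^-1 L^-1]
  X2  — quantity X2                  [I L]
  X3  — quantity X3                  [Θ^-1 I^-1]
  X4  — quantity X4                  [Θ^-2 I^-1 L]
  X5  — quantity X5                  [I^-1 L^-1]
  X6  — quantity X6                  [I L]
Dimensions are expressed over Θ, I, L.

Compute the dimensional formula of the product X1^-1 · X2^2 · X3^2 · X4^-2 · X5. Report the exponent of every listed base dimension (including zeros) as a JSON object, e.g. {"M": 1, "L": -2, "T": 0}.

Exponent matrix [Θ,I,L] × [X1,X2,X3,X4,X5,X6]:
  Θ: [ 0  0 -1 -2  0  0]
  I: [-1  1 -1 -1 -1  1]
  L: [-1  1  0  1 -1  1]
  [Θ]: (-1)·0+(2)·0+(2)·-1+(-2)·-2+(1)·0 = 2
  [I]: (-1)·-1+(2)·1+(2)·-1+(-2)·-1+(1)·-1 = 2
  [L]: (-1)·-1+(2)·1+(2)·0+(-2)·1+(1)·-1 = 0
⇒ Θ^2 I^2

{"Θ": 2, "I": 2, "L": 0}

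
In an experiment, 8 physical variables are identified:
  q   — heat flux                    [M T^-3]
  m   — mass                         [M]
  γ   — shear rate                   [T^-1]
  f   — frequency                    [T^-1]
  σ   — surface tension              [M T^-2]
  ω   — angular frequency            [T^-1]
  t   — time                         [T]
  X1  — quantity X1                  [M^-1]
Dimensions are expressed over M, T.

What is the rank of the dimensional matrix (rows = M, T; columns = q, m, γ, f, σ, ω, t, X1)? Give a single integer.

Write exponents as rows M,T / cols q,m,γ,f,σ,ω,t,X1:
  M: [ 1  1  0  0  1  0  0 -1]
  T: [-3  0 -1 -1 -2 -1  1  0]
Row reduction gives pivot columns q,m; rank = 2

2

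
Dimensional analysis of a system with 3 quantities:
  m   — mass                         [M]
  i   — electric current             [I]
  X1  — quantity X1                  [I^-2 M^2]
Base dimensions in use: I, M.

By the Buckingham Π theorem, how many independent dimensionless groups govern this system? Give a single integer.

Exponent matrix [I,M] × [m,i,X1]:
  I: [ 0  1 -2]
  M: [ 1  0  2]
Echelon form has 2 nonzero rows (pivots: m,i)
3 vars − rank 2 = 1 Π group

1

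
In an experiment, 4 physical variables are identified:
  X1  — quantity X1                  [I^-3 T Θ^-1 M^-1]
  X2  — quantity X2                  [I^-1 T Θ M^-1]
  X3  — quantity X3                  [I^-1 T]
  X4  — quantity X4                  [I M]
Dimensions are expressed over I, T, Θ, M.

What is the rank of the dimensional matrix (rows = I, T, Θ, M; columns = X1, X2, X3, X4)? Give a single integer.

3

Dimensional matrix (I×T×Θ×M by X1×X2×X3×X4):
  I: [-3 -1 -1  1]
  T: [ 1  1  1  0]
  Θ: [-1  1  0  0]
  M: [-1 -1  0  1]
Row reduction gives pivot columns X1,X2,X3; rank = 3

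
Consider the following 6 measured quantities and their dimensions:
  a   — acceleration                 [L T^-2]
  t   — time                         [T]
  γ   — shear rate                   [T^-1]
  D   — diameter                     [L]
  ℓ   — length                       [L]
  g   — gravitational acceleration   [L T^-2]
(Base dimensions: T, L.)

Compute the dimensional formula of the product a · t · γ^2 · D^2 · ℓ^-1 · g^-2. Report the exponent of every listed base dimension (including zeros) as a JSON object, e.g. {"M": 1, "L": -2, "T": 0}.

{"T": 1, "L": 0}

Exponent matrix [T,L] × [a,t,γ,D,ℓ,g]:
  T: [-2  1 -1  0  0 -2]
  L: [ 1  0  0  1  1  1]
  [T]: (1)·-2+(1)·1+(2)·-1+(2)·0+(-1)·0+(-2)·-2 = 1
  [L]: (1)·1+(1)·0+(2)·0+(2)·1+(-1)·1+(-2)·1 = 0
⇒ T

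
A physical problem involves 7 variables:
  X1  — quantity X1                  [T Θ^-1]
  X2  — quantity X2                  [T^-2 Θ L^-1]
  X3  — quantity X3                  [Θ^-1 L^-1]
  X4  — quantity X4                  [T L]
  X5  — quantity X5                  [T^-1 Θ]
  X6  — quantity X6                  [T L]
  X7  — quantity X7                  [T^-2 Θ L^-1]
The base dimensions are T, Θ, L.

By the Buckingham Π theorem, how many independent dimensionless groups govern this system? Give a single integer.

5

Write exponents as rows T,Θ,L / cols X1,X2,X3,X4,X5,X6,X7:
  T: [ 1 -2  0  1 -1  1 -2]
  Θ: [-1  1 -1  0  1  0  1]
  L: [ 0 -1 -1  1  0  1 -1]
Row reduction gives pivot columns X1,X2; rank = 2
Π count = n − r = 7 − 2 = 5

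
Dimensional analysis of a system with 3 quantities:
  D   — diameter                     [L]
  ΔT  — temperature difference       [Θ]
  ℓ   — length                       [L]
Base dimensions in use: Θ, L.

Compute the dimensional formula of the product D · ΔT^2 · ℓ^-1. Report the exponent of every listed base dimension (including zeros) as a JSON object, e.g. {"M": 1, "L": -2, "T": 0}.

Exponent matrix [Θ,L] × [D,ΔT,ℓ]:
  Θ: [ 0  1  0]
  L: [ 1  0  1]
  [Θ]: (1)·0+(2)·1+(-1)·0 = 2
  [L]: (1)·1+(2)·0+(-1)·1 = 0
⇒ Θ^2

{"Θ": 2, "L": 0}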